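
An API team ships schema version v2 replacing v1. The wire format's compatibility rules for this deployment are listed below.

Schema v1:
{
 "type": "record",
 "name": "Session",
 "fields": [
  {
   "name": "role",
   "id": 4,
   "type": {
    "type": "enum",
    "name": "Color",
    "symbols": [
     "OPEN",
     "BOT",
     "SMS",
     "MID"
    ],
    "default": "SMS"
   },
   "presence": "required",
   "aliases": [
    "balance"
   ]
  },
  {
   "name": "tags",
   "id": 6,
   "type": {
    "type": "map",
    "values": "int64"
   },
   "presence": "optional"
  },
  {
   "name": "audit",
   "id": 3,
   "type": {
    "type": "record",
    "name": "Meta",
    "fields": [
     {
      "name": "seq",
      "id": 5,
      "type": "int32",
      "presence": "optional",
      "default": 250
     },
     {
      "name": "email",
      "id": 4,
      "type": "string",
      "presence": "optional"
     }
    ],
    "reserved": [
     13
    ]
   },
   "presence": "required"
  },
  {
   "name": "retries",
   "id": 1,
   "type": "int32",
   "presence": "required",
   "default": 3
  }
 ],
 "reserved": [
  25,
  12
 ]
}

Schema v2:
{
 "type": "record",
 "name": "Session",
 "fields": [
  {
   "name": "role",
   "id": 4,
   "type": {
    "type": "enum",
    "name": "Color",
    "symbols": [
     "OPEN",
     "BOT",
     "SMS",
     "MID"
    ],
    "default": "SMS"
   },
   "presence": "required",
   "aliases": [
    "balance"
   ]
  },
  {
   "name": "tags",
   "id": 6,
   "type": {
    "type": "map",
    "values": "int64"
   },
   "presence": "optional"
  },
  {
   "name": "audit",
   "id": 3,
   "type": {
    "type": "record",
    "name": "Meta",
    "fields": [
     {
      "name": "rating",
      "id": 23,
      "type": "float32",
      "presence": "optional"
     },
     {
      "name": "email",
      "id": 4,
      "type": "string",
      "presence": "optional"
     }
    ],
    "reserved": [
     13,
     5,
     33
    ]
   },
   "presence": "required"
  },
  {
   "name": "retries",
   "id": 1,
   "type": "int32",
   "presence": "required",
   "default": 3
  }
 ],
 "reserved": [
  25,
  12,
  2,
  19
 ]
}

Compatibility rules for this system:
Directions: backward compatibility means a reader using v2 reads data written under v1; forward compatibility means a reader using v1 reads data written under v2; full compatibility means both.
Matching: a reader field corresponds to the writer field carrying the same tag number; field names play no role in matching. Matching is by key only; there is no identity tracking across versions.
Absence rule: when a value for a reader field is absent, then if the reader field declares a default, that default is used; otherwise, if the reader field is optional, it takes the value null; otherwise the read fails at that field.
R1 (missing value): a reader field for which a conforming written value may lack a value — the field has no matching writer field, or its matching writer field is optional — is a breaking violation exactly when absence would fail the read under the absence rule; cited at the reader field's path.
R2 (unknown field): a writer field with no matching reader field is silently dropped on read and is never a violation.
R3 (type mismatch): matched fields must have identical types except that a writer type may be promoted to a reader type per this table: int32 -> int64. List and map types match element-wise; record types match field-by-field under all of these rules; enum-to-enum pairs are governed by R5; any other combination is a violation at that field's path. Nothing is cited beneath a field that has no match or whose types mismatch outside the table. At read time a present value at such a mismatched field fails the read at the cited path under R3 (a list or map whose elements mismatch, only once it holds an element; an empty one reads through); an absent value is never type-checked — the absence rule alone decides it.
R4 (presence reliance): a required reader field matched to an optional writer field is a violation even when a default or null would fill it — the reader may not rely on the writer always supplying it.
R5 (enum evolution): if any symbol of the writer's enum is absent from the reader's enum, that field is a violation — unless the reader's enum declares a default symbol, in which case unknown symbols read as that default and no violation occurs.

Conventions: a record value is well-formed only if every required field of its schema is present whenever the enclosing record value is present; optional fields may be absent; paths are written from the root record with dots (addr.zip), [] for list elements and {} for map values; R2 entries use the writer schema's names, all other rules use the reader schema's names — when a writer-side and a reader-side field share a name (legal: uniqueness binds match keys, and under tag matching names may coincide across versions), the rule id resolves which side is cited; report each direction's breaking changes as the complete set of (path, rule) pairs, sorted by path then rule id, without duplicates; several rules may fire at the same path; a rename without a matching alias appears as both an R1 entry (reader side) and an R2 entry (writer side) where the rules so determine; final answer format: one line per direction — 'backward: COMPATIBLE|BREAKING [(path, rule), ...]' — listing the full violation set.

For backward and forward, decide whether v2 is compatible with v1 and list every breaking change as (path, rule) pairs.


backward: COMPATIBLE []; forward: COMPATIBLE []

in Session below, arrows point writer -> reader
backward pass over Session, reader schema v2, writer schema v1:
  Color -> Color, writer required: role aligns to role
  map<string, int64> -> map<string, int64>, writer optional: tags aligns to tags
  Meta -> Meta, writer required: audit aligns to audit
  int32 -> int32, writer required: retries aligns to retries
  no writer field matches reader audit.rating
  string -> string, writer optional: audit.email aligns to audit.email
  writer field audit.seq has no reader counterpart
  => backward: COMPATIBLE
forward pass over Session, reader schema v1, writer schema v2:
  Color -> Color, writer required: role aligns to role
  map<string, int64> -> map<string, int64>, writer optional: tags aligns to tags
  Meta -> Meta, writer required: audit aligns to audit
  int32 -> int32, writer required: retries aligns to retries
  no writer field matches reader audit.seq
  string -> string, writer optional: audit.email aligns to audit.email
  writer field audit.rating has no reader counterpart
  => forward: COMPATIBLE


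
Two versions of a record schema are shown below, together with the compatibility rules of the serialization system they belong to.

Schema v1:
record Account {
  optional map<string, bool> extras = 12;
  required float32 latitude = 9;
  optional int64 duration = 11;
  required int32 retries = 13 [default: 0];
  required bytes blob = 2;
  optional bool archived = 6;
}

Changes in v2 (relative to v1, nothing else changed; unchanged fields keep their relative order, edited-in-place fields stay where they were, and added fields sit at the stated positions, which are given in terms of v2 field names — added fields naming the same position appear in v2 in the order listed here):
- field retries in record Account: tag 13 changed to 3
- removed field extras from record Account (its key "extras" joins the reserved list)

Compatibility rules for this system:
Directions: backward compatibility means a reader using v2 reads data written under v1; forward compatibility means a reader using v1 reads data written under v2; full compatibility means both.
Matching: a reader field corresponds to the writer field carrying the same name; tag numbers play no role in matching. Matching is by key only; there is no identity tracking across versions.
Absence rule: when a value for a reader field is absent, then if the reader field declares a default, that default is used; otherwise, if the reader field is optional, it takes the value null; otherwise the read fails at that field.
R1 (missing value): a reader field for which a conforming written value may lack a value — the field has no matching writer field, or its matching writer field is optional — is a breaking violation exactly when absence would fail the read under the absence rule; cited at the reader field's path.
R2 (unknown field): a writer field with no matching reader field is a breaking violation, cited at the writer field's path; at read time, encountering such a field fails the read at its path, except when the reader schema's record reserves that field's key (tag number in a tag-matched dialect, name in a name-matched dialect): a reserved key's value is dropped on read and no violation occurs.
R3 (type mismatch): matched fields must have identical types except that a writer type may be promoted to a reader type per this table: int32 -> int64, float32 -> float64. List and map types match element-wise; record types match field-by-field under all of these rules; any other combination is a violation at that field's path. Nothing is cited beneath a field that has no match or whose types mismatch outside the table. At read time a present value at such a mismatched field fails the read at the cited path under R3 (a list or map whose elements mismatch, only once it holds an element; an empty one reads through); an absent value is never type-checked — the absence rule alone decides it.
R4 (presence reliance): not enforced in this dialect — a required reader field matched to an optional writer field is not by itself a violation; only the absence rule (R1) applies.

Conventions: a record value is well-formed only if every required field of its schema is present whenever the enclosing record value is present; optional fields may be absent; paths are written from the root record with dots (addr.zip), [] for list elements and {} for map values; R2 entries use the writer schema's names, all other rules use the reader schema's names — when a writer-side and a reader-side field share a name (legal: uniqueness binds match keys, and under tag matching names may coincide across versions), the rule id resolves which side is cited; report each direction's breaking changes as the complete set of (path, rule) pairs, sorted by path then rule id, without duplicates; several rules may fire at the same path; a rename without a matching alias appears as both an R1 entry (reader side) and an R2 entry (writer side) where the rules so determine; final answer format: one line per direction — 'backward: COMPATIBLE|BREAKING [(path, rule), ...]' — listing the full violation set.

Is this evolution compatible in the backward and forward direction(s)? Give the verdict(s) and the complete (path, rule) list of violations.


backward: COMPATIBLE []; forward: COMPATIBLE []

the writer's type comes first in each Account pair
backward analysis of Account with v2 as reader and v1 as writer:
  latitude: float32 -> float32, writer required; from latitude
  duration: int64 -> int64, writer optional; from duration
  retries: int32 -> int32, writer required; from retries
  blob: bytes -> bytes, writer required; from blob
  archived: bool -> bool, writer optional; from archived
  writer extras: unknown to reader
  => backward: COMPATIBLE
forward analysis of Account with v1 as reader and v2 as writer:
  no writer field matches reader extras
  latitude: float32 -> float32, writer required; from latitude
  duration: int64 -> int64, writer optional; from duration
  retries: int32 -> int32, writer required; from retries
  blob: bytes -> bytes, writer required; from blob
  archived: bool -> bool, writer optional; from archived
  => forward: COMPATIBLE


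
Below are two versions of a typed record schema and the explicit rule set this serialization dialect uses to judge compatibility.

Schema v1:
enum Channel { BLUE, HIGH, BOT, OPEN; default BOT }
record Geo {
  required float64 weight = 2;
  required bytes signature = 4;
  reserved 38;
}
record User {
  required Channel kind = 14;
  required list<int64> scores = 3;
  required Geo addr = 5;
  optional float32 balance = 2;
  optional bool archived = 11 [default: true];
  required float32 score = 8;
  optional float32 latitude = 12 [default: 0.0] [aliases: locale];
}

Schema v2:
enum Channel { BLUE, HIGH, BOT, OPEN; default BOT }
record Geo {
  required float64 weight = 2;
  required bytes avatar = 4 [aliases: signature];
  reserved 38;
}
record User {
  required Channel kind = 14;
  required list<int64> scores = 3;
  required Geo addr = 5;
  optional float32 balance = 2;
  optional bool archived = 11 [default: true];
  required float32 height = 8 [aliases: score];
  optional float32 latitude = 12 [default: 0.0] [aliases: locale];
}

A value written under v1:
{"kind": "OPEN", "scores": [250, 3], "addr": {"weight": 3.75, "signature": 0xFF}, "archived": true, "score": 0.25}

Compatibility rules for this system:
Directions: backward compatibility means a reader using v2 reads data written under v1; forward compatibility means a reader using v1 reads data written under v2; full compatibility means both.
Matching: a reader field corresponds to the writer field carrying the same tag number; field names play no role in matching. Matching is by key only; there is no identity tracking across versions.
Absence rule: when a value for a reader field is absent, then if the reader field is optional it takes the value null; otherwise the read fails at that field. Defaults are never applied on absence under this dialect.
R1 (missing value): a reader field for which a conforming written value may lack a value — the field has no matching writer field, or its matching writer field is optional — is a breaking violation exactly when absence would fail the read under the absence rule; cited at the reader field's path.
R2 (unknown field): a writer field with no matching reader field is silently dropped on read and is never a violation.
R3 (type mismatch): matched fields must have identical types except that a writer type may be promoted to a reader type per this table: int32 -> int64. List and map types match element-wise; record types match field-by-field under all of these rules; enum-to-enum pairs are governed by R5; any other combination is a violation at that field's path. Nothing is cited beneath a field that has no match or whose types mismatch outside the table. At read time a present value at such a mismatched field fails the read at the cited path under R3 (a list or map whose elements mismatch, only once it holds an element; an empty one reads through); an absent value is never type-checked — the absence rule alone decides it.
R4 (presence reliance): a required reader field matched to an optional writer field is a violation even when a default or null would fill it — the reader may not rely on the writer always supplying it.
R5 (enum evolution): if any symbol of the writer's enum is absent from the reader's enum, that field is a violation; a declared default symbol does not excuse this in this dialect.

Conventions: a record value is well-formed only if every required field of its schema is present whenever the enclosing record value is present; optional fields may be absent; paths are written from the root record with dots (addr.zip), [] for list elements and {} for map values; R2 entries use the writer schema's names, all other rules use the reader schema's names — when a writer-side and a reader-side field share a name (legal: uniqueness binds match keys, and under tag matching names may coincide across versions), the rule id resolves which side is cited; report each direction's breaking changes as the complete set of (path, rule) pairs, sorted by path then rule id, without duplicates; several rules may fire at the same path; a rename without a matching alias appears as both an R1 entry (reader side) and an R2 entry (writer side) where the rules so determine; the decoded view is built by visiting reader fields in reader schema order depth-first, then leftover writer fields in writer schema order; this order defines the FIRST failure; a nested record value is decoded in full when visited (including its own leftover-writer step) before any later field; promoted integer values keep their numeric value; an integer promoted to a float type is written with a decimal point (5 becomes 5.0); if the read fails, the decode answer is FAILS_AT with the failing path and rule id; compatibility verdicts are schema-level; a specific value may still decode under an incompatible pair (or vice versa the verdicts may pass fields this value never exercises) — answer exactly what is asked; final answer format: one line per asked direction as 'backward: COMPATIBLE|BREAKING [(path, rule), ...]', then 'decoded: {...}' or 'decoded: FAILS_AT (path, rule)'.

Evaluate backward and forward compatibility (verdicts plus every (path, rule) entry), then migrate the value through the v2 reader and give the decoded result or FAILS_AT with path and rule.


backward: COMPATIBLE []; forward: COMPATIBLE []; decoded: {"kind": "OPEN", "scores": [250, 3], "addr": {"weight": 3.75, "avatar": 0xFF}, "balance": null, "archived": true, "height": 0.25, "latitude": null}

each type pair in User: writer, then reader
backward on User — v2 reading data written by v1:
  kind: Channel -> Channel, writer required; from kind
  scores: list<int64> -> list<int64>, writer required; from scores
  addr: Geo -> Geo, writer required; from addr
  balance: float32 -> float32, writer optional; from balance
  archived: bool -> bool, writer optional; from archived
  height: float32 -> float32, writer required; from score
  latitude: float32 -> float32, writer optional; from latitude
  addr.weight: float64 -> float64, writer required; from addr.weight
  addr.avatar: bytes -> bytes, writer required; from addr.signature
  => no violations; backward on User: COMPATIBLE
forward on User — v1 reading data written by v2:
  kind: Channel -> Channel, writer required; from kind
  scores: list<int64> -> list<int64>, writer required; from scores
  addr: Geo -> Geo, writer required; from addr
  balance: float32 -> float32, writer optional; from balance
  archived: bool -> bool, writer optional; from archived
  score: float32 -> float32, writer required; from height
  latitude: float32 -> float32, writer optional; from latitude
  addr.weight: float64 -> float64, writer required; from addr.weight
  addr.signature: bytes -> bytes, writer required; from addr.avatar
  => no violations; forward on User: COMPATIBLE
decode (reader v2):
  kind := "OPEN"
  scores := [250, 3]
  addr.weight := 3.75
  addr.avatar := 0xFF (from writer signature)
  balance := null (absent, optional -> null)
  archived := true
  height := 0.25 (from writer score)
  latitude := null (absent, optional -> null)
  => decoded: {"kind": "OPEN", "scores": [250, 3], "addr": {"weight": 3.75, "avatar": 0xFF}, "balance": null, "archived": true, "height": 0.25, "latitude": null}


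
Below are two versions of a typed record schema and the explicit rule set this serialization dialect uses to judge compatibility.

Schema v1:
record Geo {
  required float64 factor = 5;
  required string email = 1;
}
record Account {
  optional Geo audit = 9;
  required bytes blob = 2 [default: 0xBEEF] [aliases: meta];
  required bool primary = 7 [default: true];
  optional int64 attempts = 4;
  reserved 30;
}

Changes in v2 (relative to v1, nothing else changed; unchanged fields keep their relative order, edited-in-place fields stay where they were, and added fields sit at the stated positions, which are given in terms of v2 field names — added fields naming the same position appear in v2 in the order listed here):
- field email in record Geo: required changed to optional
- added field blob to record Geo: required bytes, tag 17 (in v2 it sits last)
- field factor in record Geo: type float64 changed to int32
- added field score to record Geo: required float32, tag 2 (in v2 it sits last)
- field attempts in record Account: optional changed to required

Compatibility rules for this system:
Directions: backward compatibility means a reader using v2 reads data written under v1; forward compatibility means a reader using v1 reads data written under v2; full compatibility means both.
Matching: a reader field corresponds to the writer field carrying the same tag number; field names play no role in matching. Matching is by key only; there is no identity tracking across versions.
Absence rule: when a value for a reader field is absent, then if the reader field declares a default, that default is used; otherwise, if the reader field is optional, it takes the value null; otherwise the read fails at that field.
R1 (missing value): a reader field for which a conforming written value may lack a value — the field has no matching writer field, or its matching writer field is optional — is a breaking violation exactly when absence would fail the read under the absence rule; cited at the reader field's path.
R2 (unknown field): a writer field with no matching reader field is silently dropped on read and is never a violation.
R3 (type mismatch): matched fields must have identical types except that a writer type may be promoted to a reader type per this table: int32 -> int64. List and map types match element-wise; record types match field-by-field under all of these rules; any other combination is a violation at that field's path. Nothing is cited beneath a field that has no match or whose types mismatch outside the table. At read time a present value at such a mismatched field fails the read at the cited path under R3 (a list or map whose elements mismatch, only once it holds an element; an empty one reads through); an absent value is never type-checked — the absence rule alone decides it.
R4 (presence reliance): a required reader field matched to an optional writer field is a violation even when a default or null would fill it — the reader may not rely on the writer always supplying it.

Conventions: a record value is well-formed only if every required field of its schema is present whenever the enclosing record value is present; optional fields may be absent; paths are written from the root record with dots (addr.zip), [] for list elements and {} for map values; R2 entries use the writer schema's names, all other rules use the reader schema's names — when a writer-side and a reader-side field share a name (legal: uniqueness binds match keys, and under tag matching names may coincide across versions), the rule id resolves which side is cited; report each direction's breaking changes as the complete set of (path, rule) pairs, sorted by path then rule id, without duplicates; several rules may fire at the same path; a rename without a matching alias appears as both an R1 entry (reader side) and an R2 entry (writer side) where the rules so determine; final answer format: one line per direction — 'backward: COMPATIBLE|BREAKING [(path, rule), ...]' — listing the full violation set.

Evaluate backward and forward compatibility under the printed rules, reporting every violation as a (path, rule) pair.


each type pair in Account: writer, then reader
backward on Account — v2 reading data written by v1:
  audit: Geo -> Geo, writer optional; from audit
  blob: bytes -> bytes, writer required; from blob
  primary: bool -> bool, writer required; from primary
  attempts: int64 -> int64, writer optional; from attempts
  audit.factor: float64 -> int32, writer required; from audit.factor
  audit.email: string -> string, writer required; from audit.email
  no writer field matches reader audit.blob
  no writer field matches reader audit.score
  breaking: (attempts, R1)
  breaking: (attempts, R4)
  breaking: (audit.blob, R1)
  breaking: (audit.factor, R3)
  breaking: (audit.score, R1)
  => 5 violation(s): backward is BREAKING for Account
forward on Account — v1 reading data written by v2:
  audit: Geo -> Geo, writer optional; from audit
  blob: bytes -> bytes, writer required; from blob
  primary: bool -> bool, writer required; from primary
  attempts: int64 -> int64, writer required; from attempts
  audit.factor: int32 -> float64, writer required; from audit.factor
  audit.email: string -> string, writer optional; from audit.email
  leftover writer field: audit.blob
  leftover writer field: audit.score
  breaking: (audit.email, R1)
  breaking: (audit.email, R4)
  breaking: (audit.factor, R3)
  => 3 violation(s): forward is BREAKING for Account

backward: BREAKING [(attempts, R1), (attempts, R4), (audit.blob, R1), (audit.factor, R3), (audit.score, R1)]; forward: BREAKING [(audit.email, R1), (audit.email, R4), (audit.factor, R3)]


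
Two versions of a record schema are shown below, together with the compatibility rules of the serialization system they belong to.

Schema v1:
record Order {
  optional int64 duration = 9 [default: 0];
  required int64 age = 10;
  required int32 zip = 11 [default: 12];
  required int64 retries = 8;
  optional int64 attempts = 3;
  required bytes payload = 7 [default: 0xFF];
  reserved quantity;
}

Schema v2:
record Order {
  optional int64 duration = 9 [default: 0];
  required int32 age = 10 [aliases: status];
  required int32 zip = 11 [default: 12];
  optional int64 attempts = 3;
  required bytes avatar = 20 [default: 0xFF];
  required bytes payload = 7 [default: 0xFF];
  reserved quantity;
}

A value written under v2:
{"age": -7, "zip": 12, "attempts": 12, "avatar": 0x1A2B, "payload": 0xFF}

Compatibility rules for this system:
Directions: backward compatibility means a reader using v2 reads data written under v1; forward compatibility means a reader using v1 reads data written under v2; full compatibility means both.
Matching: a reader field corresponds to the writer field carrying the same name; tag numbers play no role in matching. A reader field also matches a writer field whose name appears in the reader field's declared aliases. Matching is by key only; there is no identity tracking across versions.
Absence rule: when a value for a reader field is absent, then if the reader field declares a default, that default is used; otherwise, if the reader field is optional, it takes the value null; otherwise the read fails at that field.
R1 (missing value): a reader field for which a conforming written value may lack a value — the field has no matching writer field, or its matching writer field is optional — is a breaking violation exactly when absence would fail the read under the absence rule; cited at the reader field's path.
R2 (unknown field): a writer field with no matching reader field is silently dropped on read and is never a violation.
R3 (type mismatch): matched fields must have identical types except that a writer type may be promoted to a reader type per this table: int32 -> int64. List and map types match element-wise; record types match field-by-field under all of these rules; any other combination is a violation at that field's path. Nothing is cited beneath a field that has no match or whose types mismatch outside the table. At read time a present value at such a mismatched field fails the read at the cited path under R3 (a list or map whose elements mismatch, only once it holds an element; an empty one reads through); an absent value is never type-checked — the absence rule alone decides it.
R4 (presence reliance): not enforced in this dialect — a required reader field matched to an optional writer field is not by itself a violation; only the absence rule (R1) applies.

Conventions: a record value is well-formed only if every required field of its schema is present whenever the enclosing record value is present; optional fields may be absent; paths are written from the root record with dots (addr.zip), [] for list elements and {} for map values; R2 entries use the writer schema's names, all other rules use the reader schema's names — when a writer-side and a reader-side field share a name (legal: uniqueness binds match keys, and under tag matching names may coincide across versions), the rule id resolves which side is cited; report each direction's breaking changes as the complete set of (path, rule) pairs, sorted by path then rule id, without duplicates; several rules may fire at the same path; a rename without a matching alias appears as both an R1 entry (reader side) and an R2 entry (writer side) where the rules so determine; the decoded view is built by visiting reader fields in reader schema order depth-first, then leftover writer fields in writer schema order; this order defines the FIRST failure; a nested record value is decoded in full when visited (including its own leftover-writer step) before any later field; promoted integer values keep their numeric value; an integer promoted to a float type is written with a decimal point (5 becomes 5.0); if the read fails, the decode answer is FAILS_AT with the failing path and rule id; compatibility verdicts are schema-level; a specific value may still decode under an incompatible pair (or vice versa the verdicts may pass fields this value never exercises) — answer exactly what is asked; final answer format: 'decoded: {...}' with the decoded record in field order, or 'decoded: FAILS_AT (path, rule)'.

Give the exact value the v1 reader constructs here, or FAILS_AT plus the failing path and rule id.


arrows below run writer -> reader for Order
decode walk for Order under reader schema v1:
  duration := 0 (no value, default fills)
  age := -7 (int32 -> int64)
  zip := 12
  read fails at retries under R1 (no fill)
  => FAILS_AT (retries, R1)
ruling out the remaining Order differences:
  field age in record Order: type int64 changed to int32 -> schema-level compatibility only; this Order value's decode is unchanged
  added field avatar to record Order: required bytes, tag 20, default 0xFF (in v2 it sits immediately before payload) -> no rule fires on it and the decoded Order view is identical with or without it

decoded: FAILS_AT (retries, R1)


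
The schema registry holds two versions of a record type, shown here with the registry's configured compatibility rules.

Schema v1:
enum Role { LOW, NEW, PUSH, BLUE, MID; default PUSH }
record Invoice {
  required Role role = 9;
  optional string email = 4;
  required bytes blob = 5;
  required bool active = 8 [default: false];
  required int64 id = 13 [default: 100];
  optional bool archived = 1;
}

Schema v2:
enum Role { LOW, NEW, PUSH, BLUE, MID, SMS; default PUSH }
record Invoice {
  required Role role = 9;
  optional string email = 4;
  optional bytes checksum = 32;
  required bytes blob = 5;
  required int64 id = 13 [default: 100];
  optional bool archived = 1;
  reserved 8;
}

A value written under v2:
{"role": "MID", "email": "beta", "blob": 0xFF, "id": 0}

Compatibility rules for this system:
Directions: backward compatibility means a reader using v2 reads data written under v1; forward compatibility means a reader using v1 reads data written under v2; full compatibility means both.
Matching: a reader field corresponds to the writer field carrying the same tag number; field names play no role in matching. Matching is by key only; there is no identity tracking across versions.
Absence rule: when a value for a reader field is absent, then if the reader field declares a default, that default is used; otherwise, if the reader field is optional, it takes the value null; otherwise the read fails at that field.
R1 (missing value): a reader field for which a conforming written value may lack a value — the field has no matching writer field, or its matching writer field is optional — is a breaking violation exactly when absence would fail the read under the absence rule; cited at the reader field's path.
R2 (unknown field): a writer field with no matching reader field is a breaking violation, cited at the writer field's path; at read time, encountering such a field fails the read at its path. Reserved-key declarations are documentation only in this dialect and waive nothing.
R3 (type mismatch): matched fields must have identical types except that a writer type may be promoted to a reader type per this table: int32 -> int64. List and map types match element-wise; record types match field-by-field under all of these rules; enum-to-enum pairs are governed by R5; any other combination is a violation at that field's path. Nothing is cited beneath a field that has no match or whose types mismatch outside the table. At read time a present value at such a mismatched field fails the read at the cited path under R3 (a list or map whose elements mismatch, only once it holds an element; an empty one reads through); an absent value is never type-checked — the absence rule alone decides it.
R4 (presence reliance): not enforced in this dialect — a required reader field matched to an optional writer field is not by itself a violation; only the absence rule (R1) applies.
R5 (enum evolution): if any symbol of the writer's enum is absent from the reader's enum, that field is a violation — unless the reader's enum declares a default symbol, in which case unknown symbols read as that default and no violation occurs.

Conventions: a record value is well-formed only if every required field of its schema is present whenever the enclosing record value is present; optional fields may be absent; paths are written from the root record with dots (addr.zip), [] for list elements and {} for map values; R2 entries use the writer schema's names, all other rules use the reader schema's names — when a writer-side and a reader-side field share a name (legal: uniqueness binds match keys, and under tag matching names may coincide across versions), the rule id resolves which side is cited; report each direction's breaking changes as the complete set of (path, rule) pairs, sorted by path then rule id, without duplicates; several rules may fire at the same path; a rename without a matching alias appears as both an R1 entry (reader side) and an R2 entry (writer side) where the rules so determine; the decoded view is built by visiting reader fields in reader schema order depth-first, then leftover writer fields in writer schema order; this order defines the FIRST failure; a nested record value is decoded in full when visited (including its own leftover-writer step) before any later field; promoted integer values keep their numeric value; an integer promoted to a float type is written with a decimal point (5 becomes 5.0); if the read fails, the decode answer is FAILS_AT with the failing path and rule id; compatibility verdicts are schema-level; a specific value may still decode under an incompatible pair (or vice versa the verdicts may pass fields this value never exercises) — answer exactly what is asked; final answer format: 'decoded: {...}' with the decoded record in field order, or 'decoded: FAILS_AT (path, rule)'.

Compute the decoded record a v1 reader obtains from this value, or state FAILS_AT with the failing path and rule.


decoded: {"role": "MID", "email": "beta", "blob": 0xFF, "active": false, "id": 0, "archived": null}

the writer's type comes first in each Invoice pair
decode (reader v1):
  role := "MID"
  email := "beta"
  blob := 0xFF
  active := false (missing; default applied)
  id := 0
  archived := null (missing; optional => null)
  => decoded: {"role": "MID", "email": "beta", "blob": 0xFF, "active": false, "id": 0, "archived": null}
the other Invoice changes do not affect what is asked:
  enum Role (field role in record Invoice): symbol SMS added -> fires no rule on Invoice under this dialect and leaves the result unchanged
  added field checksum to record Invoice: optional bytes, tag 32 (in v2 it sits immediately before blob) -> schema-level compatibility only; this Invoice value's decode is unchanged
  removed field active from record Invoice (its key 8 joins the reserved list) -> schema-level compatibility only; this Invoice value's decode is unchanged


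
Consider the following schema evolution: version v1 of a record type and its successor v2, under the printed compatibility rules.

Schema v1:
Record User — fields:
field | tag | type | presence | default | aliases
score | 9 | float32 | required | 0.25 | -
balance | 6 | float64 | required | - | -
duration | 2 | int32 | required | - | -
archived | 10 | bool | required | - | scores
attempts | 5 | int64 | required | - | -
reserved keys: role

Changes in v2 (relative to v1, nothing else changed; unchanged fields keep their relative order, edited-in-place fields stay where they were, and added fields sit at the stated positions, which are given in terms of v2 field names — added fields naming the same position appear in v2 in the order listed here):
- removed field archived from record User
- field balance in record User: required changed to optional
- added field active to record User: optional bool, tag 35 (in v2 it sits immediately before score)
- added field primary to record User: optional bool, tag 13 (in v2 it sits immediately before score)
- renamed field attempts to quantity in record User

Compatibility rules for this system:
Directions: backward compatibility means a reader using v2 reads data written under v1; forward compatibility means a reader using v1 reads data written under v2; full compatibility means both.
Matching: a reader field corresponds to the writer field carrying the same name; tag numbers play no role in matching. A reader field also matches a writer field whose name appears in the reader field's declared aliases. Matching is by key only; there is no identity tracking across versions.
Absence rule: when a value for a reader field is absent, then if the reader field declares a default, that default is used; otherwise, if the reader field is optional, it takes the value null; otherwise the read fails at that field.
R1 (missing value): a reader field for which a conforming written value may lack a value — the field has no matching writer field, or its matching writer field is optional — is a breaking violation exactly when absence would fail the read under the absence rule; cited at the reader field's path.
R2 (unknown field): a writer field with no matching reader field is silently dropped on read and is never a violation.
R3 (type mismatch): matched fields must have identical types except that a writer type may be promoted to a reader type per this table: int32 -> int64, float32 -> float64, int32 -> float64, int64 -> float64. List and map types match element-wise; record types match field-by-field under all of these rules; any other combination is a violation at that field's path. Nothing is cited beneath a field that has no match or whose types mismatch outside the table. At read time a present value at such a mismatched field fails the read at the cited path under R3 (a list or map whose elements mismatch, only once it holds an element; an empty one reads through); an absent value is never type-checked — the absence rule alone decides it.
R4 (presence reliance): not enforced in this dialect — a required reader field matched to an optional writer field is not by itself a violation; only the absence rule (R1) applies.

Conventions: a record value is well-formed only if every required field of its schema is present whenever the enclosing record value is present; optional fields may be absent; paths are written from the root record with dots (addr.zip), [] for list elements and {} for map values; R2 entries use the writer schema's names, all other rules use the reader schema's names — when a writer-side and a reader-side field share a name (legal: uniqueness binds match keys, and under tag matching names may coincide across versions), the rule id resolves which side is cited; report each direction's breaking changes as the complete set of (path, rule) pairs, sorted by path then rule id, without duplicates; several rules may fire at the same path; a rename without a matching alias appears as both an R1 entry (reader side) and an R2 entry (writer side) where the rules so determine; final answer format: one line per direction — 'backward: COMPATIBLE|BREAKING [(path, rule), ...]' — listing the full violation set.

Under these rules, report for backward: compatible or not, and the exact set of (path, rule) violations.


the writer's type comes first in each User pair
backward on User — v2 reading data written by v1:
  active has no writer counterpart
  primary has no writer counterpart
  score: float32 -> float32, writer required; from score
  balance: float64 -> float64, writer required; from balance
  duration: int32 -> int32, writer required; from duration
  quantity has no writer counterpart
  leftover writer field: archived
  leftover writer field: attempts
  breaking: (quantity, R1)
  => backward: BREAKING (1)
the rest of the User diff is inert for this question:
  removed field archived from record User -> matters only for User's forward compatibility — outside the asked direction
  field balance in record User: required changed to optional -> matters only for User's forward compatibility — outside the asked direction
  added field primary to record User: optional bool, tag 13 (in v2 it sits immediately before score) -> triggers nothing under User's printed rules — same verdict
  added field active to record User: optional bool, tag 35 (in v2 it sits immediately before score) -> triggers nothing under User's printed rules — same verdict

backward: BREAKING [(quantity, R1)]
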